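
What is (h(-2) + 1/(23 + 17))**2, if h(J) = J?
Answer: 6241/1600 ≈ 3.9006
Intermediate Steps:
(h(-2) + 1/(23 + 17))**2 = (-2 + 1/(23 + 17))**2 = (-2 + 1/40)**2 = (-79/40)**2 = 6241/1600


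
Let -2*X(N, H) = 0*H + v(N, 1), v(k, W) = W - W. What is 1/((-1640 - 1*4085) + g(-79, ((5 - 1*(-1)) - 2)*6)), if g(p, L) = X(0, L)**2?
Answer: -1/5725 ≈ -0.00017467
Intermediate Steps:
v(k, W) = 0
X(N, H) = 0 (X(N, H) = -(0*H + 0)/2 = -(0 + 0)/2 = -1/2*0 = 0)
g(p, L) = 0 (g(p, L) = 0**2 = 0)
1/((-1640 - 1*4085) + g(-79, ((5 - 1*(-1)) - 2)*6)) = 1/((-1640 - 1*4085) + 0) = 1/((-1640 - 4085) + 0) = 1/(-5725 + 0) = 1/(-5725) = -1/5725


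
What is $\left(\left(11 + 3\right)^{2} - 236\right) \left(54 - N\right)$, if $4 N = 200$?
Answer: $-160$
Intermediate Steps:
$N = 50$ ($N = \frac{1}{4} \cdot 200 = 50$)
$\left(\left(11 + 3\right)^{2} - 236\right) \left(54 - N\right) = \left(\left(11 + 3\right)^{2} - 236\right) \left(54 - 50\right) = \left(14^{2} - 236\right) \left(54 - 50\right) = \left(196 - 236\right) 4 = \left(-40\right) 4 = -160$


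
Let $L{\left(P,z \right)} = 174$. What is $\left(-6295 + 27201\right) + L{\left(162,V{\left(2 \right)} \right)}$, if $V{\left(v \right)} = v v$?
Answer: $21080$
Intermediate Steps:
$V{\left(v \right)} = v^{2}$
$\left(-6295 + 27201\right) + L{\left(162,V{\left(2 \right)} \right)} = \left(-6295 + 27201\right) + 174 = 20906 + 174 = 21080$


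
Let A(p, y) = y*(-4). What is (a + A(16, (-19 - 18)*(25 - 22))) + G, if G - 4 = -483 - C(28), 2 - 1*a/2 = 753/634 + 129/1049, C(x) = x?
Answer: -20491130/332533 ≈ -61.621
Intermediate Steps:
a = 458449/332533 (a = 4 - 2*(753/634 + 129/1049) = 4 - 2*871683/665066 = 4 - 871683/332533 = 458449/332533 ≈ 1.3787)
A(p, y) = -4*y
G = -507 (G = 4 + (-483 - 1*28) = 4 + (-483 - 28) = 4 - 511 = -507)
(a + A(16, (-19 - 18)*(25 - 22))) + G = (458449/332533 - 4*(-19 - 18)*(25 - 22)) - 507 = (458449/332533 - (-148)*3) - 507 = (458449/332533 - 4*(-111)) - 507 = (458449/332533 + 444) - 507 = 148103101/332533 - 507 = -20491130/332533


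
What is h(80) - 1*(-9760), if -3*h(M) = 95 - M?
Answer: 9755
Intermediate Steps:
h(M) = -95/3 + M/3 (h(M) = -(95 - M)/3 = -95/3 + M/3)
h(80) - 1*(-9760) = (-95/3 + (⅓)*80) - 1*(-9760) = (-95/3 + 80/3) + 9760 = -5 + 9760 = 9755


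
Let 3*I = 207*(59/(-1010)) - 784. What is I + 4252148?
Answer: 12883204387/3030 ≈ 4.2519e+6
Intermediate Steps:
I = -804053/3030 (I = (207*(59/(-1010)) - 784)/3 = (207*(59*(-1/1010)) - 784)/3 = (207*(-59/1010) - 784)/3 = (-12213/1010 - 784)/3 = (1/3)*(-804053/1010) = -804053/3030 ≈ -265.36)
I + 4252148 = -804053/3030 + 4252148 = 12883204387/3030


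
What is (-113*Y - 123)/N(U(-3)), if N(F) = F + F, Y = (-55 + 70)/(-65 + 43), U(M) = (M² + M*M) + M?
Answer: -337/220 ≈ -1.5318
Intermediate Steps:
U(M) = M + 2*M² (U(M) = (M² + M²) + M = 2*M² + M = M + 2*M²)
Y = -15/22 (Y = 15/(-22) = 15*(-1/22) = -15/22 ≈ -0.68182)
N(F) = 2*F
(-113*Y - 123)/N(U(-3)) = (-113*(-15/22) - 123)/((2*(-3*(1 + 2*(-3))))) = (1695/22 - 123)/((2*(-3*(1 - 6)))) = -1011/(22*(2*(-3*(-5)))) = -1011/(22*(2*15)) = -1011/22/30 = -1011/22*1/30 = -337/220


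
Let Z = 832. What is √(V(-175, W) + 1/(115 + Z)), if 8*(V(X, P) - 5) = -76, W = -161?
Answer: I*√16138774/1894 ≈ 2.1211*I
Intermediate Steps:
V(X, P) = -9/2 (V(X, P) = 5 + (⅛)*(-76) = 5 - 19/2 = -9/2)
√(V(-175, W) + 1/(115 + Z)) = √(-9/2 + 1/(115 + 832)) = √(-9/2 + 1/947) = √(-8521/1894) = I*√16138774/1894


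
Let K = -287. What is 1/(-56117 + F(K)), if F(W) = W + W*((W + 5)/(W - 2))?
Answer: -289/16381690 ≈ -1.7642e-5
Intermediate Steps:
F(W) = W + W*(5 + W)/(-2 + W) (F(W) = W + W*((5 + W)/(-2 + W)) = W + W*(5 + W)/(-2 + W))
1/(-56117 + F(K)) = 1/(-56117 - 287*(3 + 2*(-287))/(-2 - 287)) = 1/(-56117 - 287*(3 - 574)/(-289)) = 1/(-56117 - 287*(-1/289)*(-571)) = 1/(-56117 - 163877/289) = 1/(-16381690/289) = -289/16381690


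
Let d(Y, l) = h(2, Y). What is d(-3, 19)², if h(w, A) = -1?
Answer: 1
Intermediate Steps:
d(Y, l) = -1
d(-3, 19)² = (-1)² = 1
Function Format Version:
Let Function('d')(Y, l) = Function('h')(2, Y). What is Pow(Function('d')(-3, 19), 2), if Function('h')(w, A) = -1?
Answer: 1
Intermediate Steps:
Function('d')(Y, l) = -1
Pow(Function('d')(-3, 19), 2) = Pow(-1, 2) = 1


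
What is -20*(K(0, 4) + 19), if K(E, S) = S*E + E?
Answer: -380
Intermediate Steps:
K(E, S) = E + E*S (K(E, S) = E*S + E = E + E*S)
-20*(K(0, 4) + 19) = -20*(0*(1 + 4) + 19) = -20*(0*5 + 19) = -20*(0 + 19) = -20*19 = -380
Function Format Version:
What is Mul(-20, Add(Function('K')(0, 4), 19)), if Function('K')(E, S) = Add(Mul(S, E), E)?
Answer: -380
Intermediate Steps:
Function('K')(E, S) = Add(E, Mul(E, S)) (Function('K')(E, S) = Add(Mul(E, S), E) = Add(E, Mul(E, S)))
Mul(-20, Add(Function('K')(0, 4), 19)) = Mul(-20, Add(Mul(0, Add(1, 4)), 19)) = Mul(-20, Add(Mul(0, 5), 19)) = Mul(-20, Add(0, 19)) = Mul(-20, 19) = -380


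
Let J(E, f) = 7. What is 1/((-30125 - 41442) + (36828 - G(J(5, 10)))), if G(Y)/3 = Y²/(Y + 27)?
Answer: -34/1181273 ≈ -2.8782e-5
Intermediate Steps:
G(Y) = 3*Y²/(27 + Y) (G(Y) = 3*(Y²/(Y + 27)) = 3*(Y²/(27 + Y)) = 3*Y²/(27 + Y))
1/((-30125 - 41442) + (36828 - G(J(5, 10)))) = 1/((-30125 - 41442) + (36828 - 3*7²/(27 + 7))) = 1/(-71567 + (36828 - 3*49/34)) = 1/(-71567 + (36828 - 1*147/34)) = 1/(-71567 + (36828 - 147/34)) = 1/(-71567 + 1252005/34) = 1/(-1181273/34) = -34/1181273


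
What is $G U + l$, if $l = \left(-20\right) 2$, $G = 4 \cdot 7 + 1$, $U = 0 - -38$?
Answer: $1062$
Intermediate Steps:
$U = 38$ ($U = 0 + 38 = 38$)
$G = 29$ ($G = 28 + 1 = 29$)
$l = -40$
$G U + l = 29 \cdot 38 - 40 = 1102 - 40 = 1062$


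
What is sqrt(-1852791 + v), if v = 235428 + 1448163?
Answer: 60*I*sqrt(47) ≈ 411.34*I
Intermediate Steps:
v = 1683591
sqrt(-1852791 + v) = sqrt(-1852791 + 1683591) = sqrt(-169200) = 60*I*sqrt(47)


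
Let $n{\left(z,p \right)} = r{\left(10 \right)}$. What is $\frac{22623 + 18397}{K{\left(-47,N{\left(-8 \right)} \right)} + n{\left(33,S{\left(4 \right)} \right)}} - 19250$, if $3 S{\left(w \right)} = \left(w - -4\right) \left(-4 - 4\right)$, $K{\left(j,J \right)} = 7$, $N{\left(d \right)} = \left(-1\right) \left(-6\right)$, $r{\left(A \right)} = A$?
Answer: $- \frac{286230}{17} \approx -16837.0$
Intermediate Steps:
$N{\left(d \right)} = 6$
$S{\left(w \right)} = - \frac{32}{3} - \frac{8 w}{3}$ ($S{\left(w \right)} = \frac{\left(w - -4\right) \left(-4 - 4\right)}{3} = \frac{\left(w + 4\right) \left(-8\right)}{3} = \frac{\left(4 + w\right) \left(-8\right)}{3} = \frac{-32 - 8 w}{3} = - \frac{32}{3} - \frac{8 w}{3}$)
$n{\left(z,p \right)} = 10$
$\frac{22623 + 18397}{K{\left(-47,N{\left(-8 \right)} \right)} + n{\left(33,S{\left(4 \right)} \right)}} - 19250 = \frac{22623 + 18397}{7 + 10} - 19250 = \frac{41020}{17} - 19250 = - \frac{286230}{17}$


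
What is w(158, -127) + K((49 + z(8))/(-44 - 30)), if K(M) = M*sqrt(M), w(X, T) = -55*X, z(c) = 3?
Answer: -8690 - 26*I*sqrt(962)/1369 ≈ -8690.0 - 0.58906*I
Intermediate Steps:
K(M) = M**(3/2)
w(158, -127) + K((49 + z(8))/(-44 - 30)) = -55*158 + ((49 + 3)/(-44 - 30))**(3/2) = -8690 + (52/(-74))**(3/2) = -8690 + (52*(-1/74))**(3/2) = -8690 + (-26/37)**(3/2) = -8690 - 26*I*sqrt(962)/1369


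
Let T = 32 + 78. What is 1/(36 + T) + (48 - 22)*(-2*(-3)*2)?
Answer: 45553/146 ≈ 312.01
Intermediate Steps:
T = 110
1/(36 + T) + (48 - 22)*(-2*(-3)*2) = 1/(36 + 110) + (48 - 22)*(-2*(-3)*2) = 1/146 + 26*(6*2) = 1/146 + 26*12 = 1/146 + 312 = 45553/146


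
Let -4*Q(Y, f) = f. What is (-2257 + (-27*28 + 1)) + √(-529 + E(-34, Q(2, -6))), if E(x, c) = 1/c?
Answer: -3012 + I*√4755/3 ≈ -3012.0 + 22.986*I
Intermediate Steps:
Q(Y, f) = -f/4
(-2257 + (-27*28 + 1)) + √(-529 + E(-34, Q(2, -6))) = (-2257 + (-27*28 + 1)) + √(-529 + 1/(-¼*(-6))) = (-2257 + (-756 + 1)) + √(-529 + 1/(3/2)) = (-2257 - 755) + √(-529 + ⅔) = -3012 + √(-1585/3) = -3012 + I*√4755/3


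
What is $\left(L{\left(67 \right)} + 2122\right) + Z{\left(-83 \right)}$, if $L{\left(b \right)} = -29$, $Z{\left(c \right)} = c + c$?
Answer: $1927$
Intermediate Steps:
$Z{\left(c \right)} = 2 c$
$\left(L{\left(67 \right)} + 2122\right) + Z{\left(-83 \right)} = \left(-29 + 2122\right) + 2 \left(-83\right) = 2093 - 166 = 1927$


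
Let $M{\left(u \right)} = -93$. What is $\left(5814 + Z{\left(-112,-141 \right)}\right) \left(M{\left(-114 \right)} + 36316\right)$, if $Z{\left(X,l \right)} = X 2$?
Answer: $202486570$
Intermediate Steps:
$Z{\left(X,l \right)} = 2 X$
$\left(5814 + Z{\left(-112,-141 \right)}\right) \left(M{\left(-114 \right)} + 36316\right) = \left(5814 + 2 \left(-112\right)\right) \left(-93 + 36316\right) = \left(5814 - 224\right) 36223 = 5590 \cdot 36223 = 202486570$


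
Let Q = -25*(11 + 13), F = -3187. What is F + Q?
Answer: -3787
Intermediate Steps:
Q = -600 (Q = -25*24 = -600)
F + Q = -3187 - 600 = -3787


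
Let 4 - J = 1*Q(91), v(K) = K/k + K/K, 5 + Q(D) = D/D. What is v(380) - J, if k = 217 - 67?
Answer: -67/15 ≈ -4.4667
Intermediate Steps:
k = 150
Q(D) = -4 (Q(D) = -5 + D/D = -5 + 1 = -4)
v(K) = 1 + K/150 (v(K) = K/150 + K/K = K*(1/150) + 1 = K/150 + 1 = 1 + K/150)
J = 8 (J = 4 - (-4) = 4 - 1*(-4) = 4 + 4 = 8)
v(380) - J = (1 + (1/150)*380) - 1*8 = (1 + 38/15) - 8 = 53/15 - 8 = -67/15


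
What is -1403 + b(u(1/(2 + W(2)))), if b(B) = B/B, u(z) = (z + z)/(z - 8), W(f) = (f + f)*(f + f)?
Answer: -1402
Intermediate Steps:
W(f) = 4*f² (W(f) = (2*f)*(2*f) = 4*f²)
u(z) = 2*z/(-8 + z) (u(z) = (2*z)/(-8 + z) = 2*z/(-8 + z))
b(B) = 1
-1403 + b(u(1/(2 + W(2)))) = -1403 + 1 = -1402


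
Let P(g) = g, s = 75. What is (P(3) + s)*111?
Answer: 8658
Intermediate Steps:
(P(3) + s)*111 = (3 + 75)*111 = 78*111 = 8658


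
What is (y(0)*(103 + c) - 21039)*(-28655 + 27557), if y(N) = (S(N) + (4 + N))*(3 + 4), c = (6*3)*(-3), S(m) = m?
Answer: 21594366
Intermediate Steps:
c = -54 (c = 18*(-3) = -54)
y(N) = 28 + 14*N (y(N) = (N + (4 + N))*(3 + 4) = (4 + 2*N)*7 = 28 + 14*N)
(y(0)*(103 + c) - 21039)*(-28655 + 27557) = ((28 + 14*0)*(103 - 54) - 21039)*(-28655 + 27557) = ((28 + 0)*49 - 21039)*(-1098) = (28*49 - 21039)*(-1098) = (1372 - 21039)*(-1098) = -19667*(-1098) = 21594366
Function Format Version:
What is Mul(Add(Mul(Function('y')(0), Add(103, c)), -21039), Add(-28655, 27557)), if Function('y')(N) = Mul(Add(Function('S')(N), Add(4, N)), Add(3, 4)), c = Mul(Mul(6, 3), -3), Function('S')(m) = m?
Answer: 21594366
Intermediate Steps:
c = -54 (c = Mul(18, -3) = -54)
Function('y')(N) = Add(28, Mul(14, N)) (Function('y')(N) = Mul(Add(N, Add(4, N)), Add(3, 4)) = Mul(Add(4, Mul(2, N)), 7) = Add(28, Mul(14, N)))
Mul(Add(Mul(Function('y')(0), Add(103, c)), -21039), Add(-28655, 27557)) = Mul(Add(Mul(Add(28, Mul(14, 0)), Add(103, -54)), -21039), Add(-28655, 27557)) = Mul(Add(Mul(Add(28, 0), 49), -21039), -1098) = Mul(Add(Mul(28, 49), -21039), -1098) = Mul(Add(1372, -21039), -1098) = Mul(-19667, -1098) = 21594366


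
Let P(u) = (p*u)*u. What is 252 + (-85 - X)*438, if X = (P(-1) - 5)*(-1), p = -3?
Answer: -40482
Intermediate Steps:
P(u) = -3*u² (P(u) = (-3*u)*u = -3*u²)
X = 8 (X = (-3*(-1)² - 5)*(-1) = (-3*1 - 5)*(-1) = (-3 - 5)*(-1) = -8*(-1) = 8)
252 + (-85 - X)*438 = 252 + (-85 - 1*8)*438 = 252 + (-85 - 8)*438 = 252 - 93*438 = 252 - 40734 = -40482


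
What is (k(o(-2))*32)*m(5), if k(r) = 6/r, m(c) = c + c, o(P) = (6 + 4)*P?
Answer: -96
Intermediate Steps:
o(P) = 10*P
m(c) = 2*c
(k(o(-2))*32)*m(5) = ((6/((10*(-2))))*32)*(2*5) = ((6/(-20))*32)*10 = ((6*(-1/20))*32)*10 = -3/10*32*10 = -48/5*10 = -96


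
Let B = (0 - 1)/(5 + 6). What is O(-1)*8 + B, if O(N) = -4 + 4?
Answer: -1/11 ≈ -0.090909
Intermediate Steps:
O(N) = 0
B = -1/11 ≈ -0.090909
O(-1)*8 + B = 0*8 - 1/11 = 0 - 1/11 = -1/11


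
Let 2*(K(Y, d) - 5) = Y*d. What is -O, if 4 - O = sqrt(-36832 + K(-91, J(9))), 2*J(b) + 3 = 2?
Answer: -4 + I*sqrt(147217)/2 ≈ -4.0 + 191.84*I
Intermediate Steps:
J(b) = -1/2 (J(b) = -3/2 + (1/2)*2 = -3/2 + 1 = -1/2)
K(Y, d) = 5 + Y*d/2 (K(Y, d) = 5 + (Y*d)/2 = 5 + Y*d/2)
O = 4 - I*sqrt(147217)/2 (O = 4 - sqrt(-36832 + (5 + (1/2)*(-91)*(-1/2))) = 4 - sqrt(-36832 + (5 + 91/4)) = 4 - sqrt(-36832 + 111/4) = 4 - sqrt(-147217/4) = 4 - I*sqrt(147217)/2 ≈ 4.0 - 191.84*I)
-O = -(4 - I*sqrt(147217)/2) = -4 + I*sqrt(147217)/2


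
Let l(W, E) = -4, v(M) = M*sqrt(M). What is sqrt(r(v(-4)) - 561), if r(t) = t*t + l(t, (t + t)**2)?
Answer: I*sqrt(629) ≈ 25.08*I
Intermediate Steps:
v(M) = M**(3/2)
r(t) = -4 + t**2 (r(t) = t*t - 4 = t**2 - 4 = -4 + t**2)
sqrt(r(v(-4)) - 561) = sqrt((-4 + ((-4)**(3/2))**2) - 561) = sqrt((-4 + (-8*I)**2) - 561) = sqrt((-4 - 64) - 561) = sqrt(-68 - 561) = sqrt(-629) = I*sqrt(629)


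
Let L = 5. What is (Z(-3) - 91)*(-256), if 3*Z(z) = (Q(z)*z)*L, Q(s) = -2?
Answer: 20736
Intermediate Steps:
Z(z) = -10*z/3 (Z(z) = (-2*z*5)/3 = (-10*z)/3 = -10*z/3)
(Z(-3) - 91)*(-256) = (-10/3*(-3) - 91)*(-256) = (10 - 91)*(-256) = -81*(-256) = 20736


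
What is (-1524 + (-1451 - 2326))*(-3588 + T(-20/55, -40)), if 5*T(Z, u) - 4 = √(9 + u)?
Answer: 95078736/5 - 5301*I*√31/5 ≈ 1.9016e+7 - 5902.9*I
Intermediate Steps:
T(Z, u) = ⅘ + √(9 + u)/5
(-1524 + (-1451 - 2326))*(-3588 + T(-20/55, -40)) = (-1524 + (-1451 - 2326))*(-3588 + (⅘ + √(9 - 40)/5)) = (-1524 - 3777)*(-3588 + (⅘ + √(-31)/5)) = -5301*(-3588 + (⅘ + (I*√31)/5)) = -5301*(-3588 + (⅘ + I*√31/5)) = -5301*(-17936/5 + I*√31/5) = 95078736/5 - 5301*I*√31/5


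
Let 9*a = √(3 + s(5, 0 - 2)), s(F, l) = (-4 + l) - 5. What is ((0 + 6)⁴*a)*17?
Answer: 4896*I*√2 ≈ 6924.0*I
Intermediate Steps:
s(F, l) = -9 + l
a = 2*I*√2/9 (a = √(3 + (-9 + (0 - 2)))/9 = √(3 + (-9 - 2))/9 = √(3 - 11)/9 = √(-8)/9 = (2*I*√2)/9 = 2*I*√2/9 ≈ 0.31427*I)
((0 + 6)⁴*a)*17 = ((0 + 6)⁴*(2*I*√2/9))*17 = (6⁴*(2*I*√2/9))*17 = (1296*(2*I*√2/9))*17 = (288*I*√2)*17 = 4896*I*√2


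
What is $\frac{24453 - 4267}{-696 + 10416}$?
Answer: $\frac{10093}{4860} \approx 2.0767$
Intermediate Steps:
$\frac{24453 - 4267}{-696 + 10416} = \frac{20186}{9720} = 20186 \cdot \frac{1}{9720} = \frac{10093}{4860}$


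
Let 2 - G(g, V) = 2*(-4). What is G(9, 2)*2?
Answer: 20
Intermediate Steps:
G(g, V) = 10 (G(g, V) = 2 - 2*(-4) = 2 - 1*(-8) = 2 + 8 = 10)
G(9, 2)*2 = 10*2 = 20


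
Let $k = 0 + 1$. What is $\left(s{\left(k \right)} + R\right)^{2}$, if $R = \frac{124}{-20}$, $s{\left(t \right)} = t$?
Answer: $\frac{676}{25} \approx 27.04$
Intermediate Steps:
$k = 1$
$R = - \frac{31}{5}$ ($R = 124 \left(- \frac{1}{20}\right) = - \frac{31}{5} \approx -6.2$)
$\left(s{\left(k \right)} + R\right)^{2} = \left(1 - \frac{31}{5}\right)^{2} = \left(- \frac{26}{5}\right)^{2} = \frac{676}{25}$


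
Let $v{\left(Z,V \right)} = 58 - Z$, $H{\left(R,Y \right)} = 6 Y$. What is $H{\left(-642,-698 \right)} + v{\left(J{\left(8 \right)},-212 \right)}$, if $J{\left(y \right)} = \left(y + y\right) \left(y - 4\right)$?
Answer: $-4194$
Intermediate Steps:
$J{\left(y \right)} = 2 y \left(-4 + y\right)$
$H{\left(-642,-698 \right)} + v{\left(J{\left(8 \right)},-212 \right)} = 6 \left(-698\right) + \left(58 - 2 \cdot 8 \left(-4 + 8\right)\right) = -4188 + \left(58 - 2 \cdot 8 \cdot 4\right) = -4188 + \left(58 - 64\right) = -4188 - 6 = -4194$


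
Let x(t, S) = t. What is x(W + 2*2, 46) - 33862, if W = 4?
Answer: -33854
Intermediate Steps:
x(W + 2*2, 46) - 33862 = (4 + 2*2) - 33862 = (4 + 4) - 33862 = 8 - 33862 = -33854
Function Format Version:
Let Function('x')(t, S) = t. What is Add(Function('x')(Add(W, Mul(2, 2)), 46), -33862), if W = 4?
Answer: -33854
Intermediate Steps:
Add(Function('x')(Add(W, Mul(2, 2)), 46), -33862) = Add(Add(4, Mul(2, 2)), -33862) = Add(Add(4, 4), -33862) = Add(8, -33862) = -33854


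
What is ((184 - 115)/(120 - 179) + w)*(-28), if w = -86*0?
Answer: 1932/59 ≈ 32.746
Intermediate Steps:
w = 0
((184 - 115)/(120 - 179) + w)*(-28) = ((184 - 115)/(120 - 179) + 0)*(-28) = (69/(-59) + 0)*(-28) = (69*(-1/59) + 0)*(-28) = (-69/59 + 0)*(-28) = -69/59*(-28) = 1932/59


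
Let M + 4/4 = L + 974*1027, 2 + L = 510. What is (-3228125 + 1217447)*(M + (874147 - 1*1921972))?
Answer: 94542079560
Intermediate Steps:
L = 508 (L = -2 + 510 = 508)
M = 1000805 (M = -1 + (508 + 974*1027) = -1 + (508 + 1000298) = -1 + 1000806 = 1000805)
(-3228125 + 1217447)*(M + (874147 - 1*1921972)) = (-3228125 + 1217447)*(1000805 + (874147 - 1*1921972)) = -2010678*(1000805 + (874147 - 1921972)) = -2010678*(1000805 - 1047825) = -2010678*(-47020) = 94542079560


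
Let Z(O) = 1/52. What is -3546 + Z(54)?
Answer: -184391/52 ≈ -3546.0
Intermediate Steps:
Z(O) = 1/52
-3546 + Z(54) = -3546 + 1/52 = -184391/52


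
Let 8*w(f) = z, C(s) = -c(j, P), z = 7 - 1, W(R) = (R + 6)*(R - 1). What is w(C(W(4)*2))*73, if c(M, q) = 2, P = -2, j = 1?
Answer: 219/4 ≈ 54.750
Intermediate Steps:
W(R) = (-1 + R)*(6 + R) (W(R) = (6 + R)*(-1 + R) = (-1 + R)*(6 + R))
z = 6
C(s) = -2 (C(s) = -1*2 = -2)
w(f) = ¾ (w(f) = (⅛)*6 = ¾)
w(C(W(4)*2))*73 = (¾)*73 = 219/4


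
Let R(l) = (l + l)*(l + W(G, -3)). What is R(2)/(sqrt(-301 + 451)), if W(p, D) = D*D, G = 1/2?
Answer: 22*sqrt(6)/15 ≈ 3.5926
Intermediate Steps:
G = 1/2 ≈ 0.50000
W(p, D) = D**2
R(l) = 2*l*(9 + l) (R(l) = (l + l)*(l + (-3)**2) = (2*l)*(l + 9) = (2*l)*(9 + l) = 2*l*(9 + l))
R(2)/(sqrt(-301 + 451)) = (2*2*(9 + 2))/(sqrt(-301 + 451)) = (2*2*11)/(sqrt(150)) = 44/((5*sqrt(6))) = 44*(sqrt(6)/30) = 22*sqrt(6)/15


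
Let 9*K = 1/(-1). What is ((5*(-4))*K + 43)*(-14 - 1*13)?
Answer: -1221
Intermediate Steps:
K = -⅑ (K = (⅑)/(-1) = (⅑)*(-1) = -⅑ ≈ -0.11111)
((5*(-4))*K + 43)*(-14 - 1*13) = ((5*(-4))*(-⅑) + 43)*(-14 - 1*13) = (-20*(-⅑) + 43)*(-14 - 13) = (20/9 + 43)*(-27) = (407/9)*(-27) = -1221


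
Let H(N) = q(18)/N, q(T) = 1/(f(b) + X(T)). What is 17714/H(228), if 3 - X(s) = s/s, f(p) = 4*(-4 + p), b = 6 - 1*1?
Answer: 24232752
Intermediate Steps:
b = 5 (b = 6 - 1 = 5)
f(p) = -16 + 4*p
X(s) = 2 (X(s) = 3 - s/s = 3 - 1*1 = 3 - 1 = 2)
q(T) = ⅙ (q(T) = 1/((-16 + 4*5) + 2) = 1/((-16 + 20) + 2) = 1/(4 + 2) = 1/6 = ⅙)
H(N) = 1/(6*N)
17714/H(228) = 17714/(((⅙)/228)) = 17714/(((⅙)*(1/228))) = 17714/(1/1368) = 17714*1368 = 24232752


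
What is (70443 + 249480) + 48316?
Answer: 368239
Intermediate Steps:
(70443 + 249480) + 48316 = 319923 + 48316 = 368239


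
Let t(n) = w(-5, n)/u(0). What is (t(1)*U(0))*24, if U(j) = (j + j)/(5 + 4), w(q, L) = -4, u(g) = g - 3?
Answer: 0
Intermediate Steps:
u(g) = -3 + g
t(n) = 4/3 (t(n) = -4/(-3 + 0) = -4/(-3) = -4*(-1/3) = 4/3)
U(j) = 2*j/9 (U(j) = (2*j)/9 = (2*j)*(1/9) = 2*j/9)
(t(1)*U(0))*24 = (4*((2/9)*0)/3)*24 = ((4/3)*0)*24 = 0*24 = 0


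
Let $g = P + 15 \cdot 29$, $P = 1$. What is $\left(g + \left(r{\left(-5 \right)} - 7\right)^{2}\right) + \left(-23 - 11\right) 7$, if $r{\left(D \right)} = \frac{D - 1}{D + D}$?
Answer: $\frac{5974}{25} \approx 238.96$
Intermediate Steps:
$r{\left(D \right)} = \frac{-1 + D}{2 D}$
$g = 436$ ($g = 1 + 15 \cdot 29 = 1 + 435 = 436$)
$\left(g + \left(r{\left(-5 \right)} - 7\right)^{2}\right) + \left(-23 - 11\right) 7 = \left(436 + \left(\frac{-1 - 5}{2 \left(-5\right)} - 7\right)^{2}\right) + \left(-23 - 11\right) 7 = \left(436 + \left(\frac{1}{2} \left(- \frac{1}{5}\right) \left(-6\right) - 7\right)^{2}\right) - 238 = \left(436 + \left(\frac{3}{5} - 7\right)^{2}\right) - 238 = \left(436 + \left(- \frac{32}{5}\right)^{2}\right) - 238 = \left(436 + \frac{1024}{25}\right) - 238 = \frac{11924}{25} - 238 = \frac{5974}{25}$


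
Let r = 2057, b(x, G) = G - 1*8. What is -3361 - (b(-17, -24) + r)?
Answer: -5386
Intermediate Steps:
b(x, G) = -8 + G (b(x, G) = G - 8 = -8 + G)
-3361 - (b(-17, -24) + r) = -3361 - ((-8 - 24) + 2057) = -3361 - (-32 + 2057) = -3361 - 1*2025 = -3361 - 2025 = -5386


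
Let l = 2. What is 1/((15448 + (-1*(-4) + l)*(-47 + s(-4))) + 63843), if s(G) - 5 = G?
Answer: 1/79015 ≈ 1.2656e-5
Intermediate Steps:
s(G) = 5 + G
1/((15448 + (-1*(-4) + l)*(-47 + s(-4))) + 63843) = 1/((15448 + (-1*(-4) + 2)*(-47 + (5 - 4))) + 63843) = 1/((15448 + (4 + 2)*(-47 + 1)) + 63843) = 1/((15448 + 6*(-46)) + 63843) = 1/((15448 - 276) + 63843) = 1/(15172 + 63843) = 1/79015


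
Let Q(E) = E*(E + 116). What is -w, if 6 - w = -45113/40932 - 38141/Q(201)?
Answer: -6694679299/869354748 ≈ -7.7007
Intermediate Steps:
Q(E) = E*(116 + E)
w = 6694679299/869354748 (w = 6 - (-45113/40932 - 38141*1/(201*(116 + 201))) = 6 - (-45113*1/40932 - 38141/(201*317)) = 6 - (-45113/40932 - 38141/63717) = 6 - 1*(-1478550811/869354748) = 6 + 1478550811/869354748 = 6694679299/869354748 ≈ 7.7007)
-w = -1*6694679299/869354748 = -6694679299/869354748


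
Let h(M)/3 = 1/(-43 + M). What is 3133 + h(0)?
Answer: 134716/43 ≈ 3132.9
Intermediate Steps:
h(M) = 3/(-43 + M)
3133 + h(0) = 3133 + 3/(-43 + 0) = 3133 + 3/(-43) = 3133 + 3*(-1/43) = 3133 - 3/43 = 134716/43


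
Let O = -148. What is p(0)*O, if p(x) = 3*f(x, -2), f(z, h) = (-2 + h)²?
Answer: -7104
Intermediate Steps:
p(x) = 48 (p(x) = 3*(-2 - 2)² = 3*(-4)² = 3*16 = 48)
p(0)*O = 48*(-148) = -7104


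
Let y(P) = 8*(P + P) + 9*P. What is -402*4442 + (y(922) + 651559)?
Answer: -1111075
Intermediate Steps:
y(P) = 25*P (y(P) = 8*(2*P) + 9*P = 16*P + 9*P = 25*P)
-402*4442 + (y(922) + 651559) = -402*4442 + (25*922 + 651559) = -1785684 + (23050 + 651559) = -1785684 + 674609 = -1111075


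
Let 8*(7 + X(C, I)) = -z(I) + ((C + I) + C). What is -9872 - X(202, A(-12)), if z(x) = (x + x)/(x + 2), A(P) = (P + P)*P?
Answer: -2885863/290 ≈ -9951.3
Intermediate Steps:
A(P) = 2*P² (A(P) = (2*P)*P = 2*P²)
z(x) = 2*x/(2 + x) (z(x) = (2*x)/(2 + x) = 2*x/(2 + x))
X(C, I) = -7 + C/4 + I/8 - I/(4*(2 + I)) (X(C, I) = -7 + (-2*I/(2 + I) + ((C + I) + C))/8 = -7 + (-2*I/(2 + I) + (I + 2*C))/8 = -7 + (I + 2*C - 2*I/(2 + I))/8 = -7 + (C/4 + I/8 - I/(4*(2 + I))) = -7 + C/4 + I/8 - I/(4*(2 + I)))
-9872 - X(202, A(-12)) = -9872 - (-4*(-12)² + (2 + 2*(-12)²)*(-56 + 2*(-12)² + 2*202))/(8*(2 + 2*(-12)²)) = -9872 - (-4*144 + (2 + 2*144)*(-56 + 2*144 + 404))/(8*(2 + 2*144)) = -9872 - (-2*288 + (2 + 288)*(-56 + 288 + 404))/(8*(2 + 288)) = -9872 - (-576 + 290*636)/(8*290) = -9872 - (-576 + 184440)/(8*290) = -9872 - 183864/(8*290) = -9872 - 1*22983/290 = -9872 - 22983/290 = -2885863/290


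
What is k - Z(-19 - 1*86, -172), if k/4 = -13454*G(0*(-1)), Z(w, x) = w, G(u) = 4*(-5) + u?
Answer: 1076425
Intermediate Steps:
G(u) = -20 + u
k = 1076320 (k = 4*(-13454*(-20 + 0*(-1))) = 4*(-13454*(-20 + 0)) = 4*(-13454*(-20)) = 4*269080 = 1076320)
k - Z(-19 - 1*86, -172) = 1076320 - (-19 - 1*86) = 1076320 - (-19 - 86) = 1076320 - 1*(-105) = 1076320 + 105 = 1076425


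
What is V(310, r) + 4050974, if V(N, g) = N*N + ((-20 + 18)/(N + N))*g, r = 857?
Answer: 1285592083/310 ≈ 4.1471e+6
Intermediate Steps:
V(N, g) = N² - g/N (V(N, g) = N² + (-2*1/(2*N))*g = N² + (-1/N)*g = N² - g/N)
V(310, r) + 4050974 = (310³ - 1*857)/310 + 4050974 = (29791000 - 857)/310 + 4050974 = (1/310)*29790143 + 4050974 = 29790143/310 + 4050974 = 1285592083/310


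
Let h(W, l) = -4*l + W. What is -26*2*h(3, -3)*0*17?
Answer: 0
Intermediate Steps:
h(W, l) = W - 4*l
-26*2*h(3, -3)*0*17 = -26*2*(3 - 4*(-3))*0*17 = -26*2*(3 + 12)*0*17 = -26*2*15*0*17 = -780*0*17 = -26*0*17 = 0*17 = 0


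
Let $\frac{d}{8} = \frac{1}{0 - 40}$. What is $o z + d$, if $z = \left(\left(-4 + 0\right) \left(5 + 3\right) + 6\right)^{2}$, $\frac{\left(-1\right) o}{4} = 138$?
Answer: $- \frac{1865761}{5} \approx -3.7315 \cdot 10^{5}$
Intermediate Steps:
$o = -552$ ($o = \left(-4\right) 138 = -552$)
$d = - \frac{1}{5}$ ($d = \frac{8}{0 - 40} = \frac{8}{-40} = 8 \left(- \frac{1}{40}\right) = - \frac{1}{5} \approx -0.2$)
$z = 676$ ($z = \left(\left(-4\right) 8 + 6\right)^{2} = \left(-32 + 6\right)^{2} = \left(-26\right)^{2} = 676$)
$o z + d = \left(-552\right) 676 - \frac{1}{5} = -373152 - \frac{1}{5} = - \frac{1865761}{5}$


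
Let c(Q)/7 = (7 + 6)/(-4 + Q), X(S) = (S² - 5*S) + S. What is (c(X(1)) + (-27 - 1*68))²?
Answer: 11664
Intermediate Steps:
X(S) = S² - 4*S
c(Q) = 91/(-4 + Q) (c(Q) = 7*((7 + 6)/(-4 + Q)) = 7*(13/(-4 + Q)) = 91/(-4 + Q))
(c(X(1)) + (-27 - 1*68))² = (91/(-4 + 1*(-4 + 1)) + (-27 - 1*68))² = (91/(-4 + 1*(-3)) + (-27 - 68))² = (91/(-4 - 3) - 95)² = (91/(-7) - 95)² = (91*(-⅐) - 95)² = (-13 - 95)² = (-108)² = 11664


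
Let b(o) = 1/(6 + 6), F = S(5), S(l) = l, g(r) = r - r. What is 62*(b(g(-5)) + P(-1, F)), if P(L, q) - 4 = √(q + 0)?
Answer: 1519/6 + 62*√5 ≈ 391.80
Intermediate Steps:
g(r) = 0
F = 5
P(L, q) = 4 + √q (P(L, q) = 4 + √(q + 0) = 4 + √q)
b(o) = 1/12
62*(b(g(-5)) + P(-1, F)) = 62*(1/12 + (4 + √5)) = 62*(49/12 + √5) = 1519/6 + 62*√5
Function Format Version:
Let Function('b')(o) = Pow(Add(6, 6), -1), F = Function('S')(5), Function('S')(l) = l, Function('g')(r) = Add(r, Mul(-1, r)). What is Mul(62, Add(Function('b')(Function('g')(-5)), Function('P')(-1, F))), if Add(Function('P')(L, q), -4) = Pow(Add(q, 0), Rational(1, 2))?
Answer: Add(Rational(1519, 6), Mul(62, Pow(5, Rational(1, 2)))) ≈ 391.80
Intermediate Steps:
Function('g')(r) = 0
F = 5
Function('P')(L, q) = Add(4, Pow(q, Rational(1, 2))) (Function('P')(L, q) = Add(4, Pow(Add(q, 0), Rational(1, 2))) = Add(4, Pow(q, Rational(1, 2))))
Function('b')(o) = Rational(1, 12) (Function('b')(o) = Pow(12, -1) = Rational(1, 12))
Mul(62, Add(Function('b')(Function('g')(-5)), Function('P')(-1, F))) = Mul(62, Add(Rational(1, 12), Add(4, Pow(5, Rational(1, 2))))) = Mul(62, Add(Rational(49, 12), Pow(5, Rational(1, 2)))) = Add(Rational(1519, 6), Mul(62, Pow(5, Rational(1, 2))))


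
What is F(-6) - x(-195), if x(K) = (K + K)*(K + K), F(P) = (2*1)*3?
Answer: -152094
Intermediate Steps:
F(P) = 6 (F(P) = 2*3 = 6)
x(K) = 4*K² (x(K) = (2*K)*(2*K) = 4*K²)
F(-6) - x(-195) = 6 - 4*(-195)² = 6 - 4*38025 = 6 - 1*152100 = 6 - 152100 = -152094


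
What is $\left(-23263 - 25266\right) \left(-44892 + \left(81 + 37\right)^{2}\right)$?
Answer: $1502846072$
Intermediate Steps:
$\left(-23263 - 25266\right) \left(-44892 + \left(81 + 37\right)^{2}\right) = - 48529 \left(-44892 + 118^{2}\right) = - 48529 \left(-44892 + 13924\right) = \left(-48529\right) \left(-30968\right) = 1502846072$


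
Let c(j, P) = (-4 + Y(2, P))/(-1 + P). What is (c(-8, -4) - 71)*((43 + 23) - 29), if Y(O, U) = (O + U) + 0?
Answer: -12913/5 ≈ -2582.6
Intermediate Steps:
Y(O, U) = O + U
c(j, P) = (-2 + P)/(-1 + P) (c(j, P) = (-4 + (2 + P))/(-1 + P) = (-2 + P)/(-1 + P))
(c(-8, -4) - 71)*((43 + 23) - 29) = ((-2 - 4)/(-1 - 4) - 71)*((43 + 23) - 29) = (-6/(-5) - 71)*(66 - 29) = (-⅕*(-6) - 71)*37 = (6/5 - 71)*37 = -349/5*37 = -12913/5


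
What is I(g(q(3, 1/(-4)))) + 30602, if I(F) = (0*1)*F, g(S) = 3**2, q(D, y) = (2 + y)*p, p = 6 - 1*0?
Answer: 30602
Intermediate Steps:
p = 6 (p = 6 + 0 = 6)
q(D, y) = 12 + 6*y (q(D, y) = (2 + y)*6 = 12 + 6*y)
g(S) = 9
I(F) = 0 (I(F) = 0*F = 0)
I(g(q(3, 1/(-4)))) + 30602 = 0 + 30602 = 30602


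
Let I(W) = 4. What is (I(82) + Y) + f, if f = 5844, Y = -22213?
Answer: -16365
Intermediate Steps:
(I(82) + Y) + f = (4 - 22213) + 5844 = -22209 + 5844 = -16365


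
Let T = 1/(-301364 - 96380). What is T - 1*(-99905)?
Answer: 39736614319/397744 ≈ 99905.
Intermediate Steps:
T = -1/397744 (T = 1/(-397744) = -1/397744 ≈ -2.5142e-6)
T - 1*(-99905) = -1/397744 - 1*(-99905) = -1/397744 + 99905 = 39736614319/397744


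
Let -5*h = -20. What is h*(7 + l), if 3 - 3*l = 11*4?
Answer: -80/3 ≈ -26.667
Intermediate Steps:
h = 4 (h = -⅕*(-20) = 4)
l = -41/3 (l = 1 - 11*4/3 = 1 - ⅓*44 = 1 - 44/3 = -41/3 ≈ -13.667)
h*(7 + l) = 4*(7 - 41/3) = 4*(-20/3) = -80/3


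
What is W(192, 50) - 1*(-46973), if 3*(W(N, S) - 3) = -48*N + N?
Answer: 43968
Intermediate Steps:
W(N, S) = 3 - 47*N/3 (W(N, S) = 3 + (-48*N + N)/3 = 3 + (-47*N)/3 = 3 - 47*N/3)
W(192, 50) - 1*(-46973) = (3 - 47/3*192) - 1*(-46973) = (3 - 3008) + 46973 = -3005 + 46973 = 43968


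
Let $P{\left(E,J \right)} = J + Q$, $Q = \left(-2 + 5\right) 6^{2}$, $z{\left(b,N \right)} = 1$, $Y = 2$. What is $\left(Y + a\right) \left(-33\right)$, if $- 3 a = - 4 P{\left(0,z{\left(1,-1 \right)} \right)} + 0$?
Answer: $-4862$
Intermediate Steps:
$Q = 108$ ($Q = 3 \cdot 36 = 108$)
$P{\left(E,J \right)} = 108 + J$ ($P{\left(E,J \right)} = J + 108 = 108 + J$)
$a = \frac{436}{3}$ ($a = - \frac{- 4 \left(108 + 1\right) + 0}{3} = - \frac{\left(-4\right) 109 + 0}{3} = - \frac{-436 + 0}{3} = \left(- \frac{1}{3}\right) \left(-436\right) = \frac{436}{3} \approx 145.33$)
$\left(Y + a\right) \left(-33\right) = \left(2 + \frac{436}{3}\right) \left(-33\right) = \frac{442}{3} \left(-33\right) = -4862$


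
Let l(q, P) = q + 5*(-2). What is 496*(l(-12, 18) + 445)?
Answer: 209808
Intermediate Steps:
l(q, P) = -10 + q (l(q, P) = q - 10 = -10 + q)
496*(l(-12, 18) + 445) = 496*((-10 - 12) + 445) = 496*(-22 + 445) = 496*423 = 209808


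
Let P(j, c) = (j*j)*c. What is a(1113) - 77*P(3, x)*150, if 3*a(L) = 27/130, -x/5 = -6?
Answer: -405404991/130 ≈ -3.1185e+6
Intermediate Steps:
x = 30 (x = -5*(-6) = 30)
a(L) = 9/130 (a(L) = (27/130)/3 = (27*(1/130))/3 = (⅓)*(27/130) = 9/130)
P(j, c) = c*j² (P(j, c) = j²*c = c*j²)
a(1113) - 77*P(3, x)*150 = 9/130 - 2310*3²*150 = 9/130 - 2310*9*150 = 9/130 - 77*270*150 = 9/130 - 20790*150 = 9/130 - 3118500 = -405404991/130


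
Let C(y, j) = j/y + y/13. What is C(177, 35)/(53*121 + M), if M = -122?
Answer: 31784/14475591 ≈ 0.0021957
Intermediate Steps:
C(y, j) = y/13 + j/y (C(y, j) = j/y + y*(1/13) = j/y + y/13 = y/13 + j/y)
C(177, 35)/(53*121 + M) = ((1/13)*177 + 35/177)/(53*121 - 122) = (177/13 + 35*(1/177))/(6413 - 122) = (177/13 + 35/177)/6291 = (31784/2301)*(1/6291) = 31784/14475591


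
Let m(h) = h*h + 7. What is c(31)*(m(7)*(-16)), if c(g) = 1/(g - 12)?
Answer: -896/19 ≈ -47.158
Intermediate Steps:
m(h) = 7 + h**2 (m(h) = h**2 + 7 = 7 + h**2)
c(g) = 1/(-12 + g)
c(31)*(m(7)*(-16)) = ((7 + 7**2)*(-16))/(-12 + 31) = ((7 + 49)*(-16))/19 = (56*(-16))/19 = (1/19)*(-896) = -896/19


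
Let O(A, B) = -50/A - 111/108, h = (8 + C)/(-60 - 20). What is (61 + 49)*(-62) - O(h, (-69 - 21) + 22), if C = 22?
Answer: -250283/36 ≈ -6952.3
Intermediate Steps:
h = -3/8 (h = (8 + 22)/(-60 - 20) = 30/(-80) = 30*(-1/80) = -3/8 ≈ -0.37500)
O(A, B) = -37/36 - 50/A (O(A, B) = -50/A - 111*1/108 = -50/A - 37/36 = -37/36 - 50/A)
(61 + 49)*(-62) - O(h, (-69 - 21) + 22) = (61 + 49)*(-62) - (-37/36 - 50/(-3/8)) = 110*(-62) - (-37/36 - 50*(-8/3)) = -6820 - (-37/36 + 400/3) = -6820 - 1*4763/36 = -6820 - 4763/36 = -250283/36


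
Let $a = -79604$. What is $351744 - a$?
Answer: $431348$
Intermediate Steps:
$351744 - a = 351744 - -79604 = 351744 + 79604 = 431348$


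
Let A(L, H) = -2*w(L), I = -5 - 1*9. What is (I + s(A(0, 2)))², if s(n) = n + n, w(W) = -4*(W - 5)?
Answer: 8836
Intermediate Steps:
I = -14 (I = -5 - 9 = -14)
w(W) = 20 - 4*W (w(W) = -4*(-5 + W) = 20 - 4*W)
A(L, H) = -40 + 8*L (A(L, H) = -2*(20 - 4*L) = -40 + 8*L)
s(n) = 2*n
(I + s(A(0, 2)))² = (-14 + 2*(-40 + 8*0))² = (-14 + 2*(-40 + 0))² = (-14 + 2*(-40))² = (-14 - 80)² = (-94)² = 8836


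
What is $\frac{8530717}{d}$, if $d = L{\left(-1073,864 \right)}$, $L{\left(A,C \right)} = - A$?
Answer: $\frac{8530717}{1073} \approx 7950.3$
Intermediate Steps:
$d = 1073$ ($d = \left(-1\right) \left(-1073\right) = 1073$)
$\frac{8530717}{d} = \frac{8530717}{1073}$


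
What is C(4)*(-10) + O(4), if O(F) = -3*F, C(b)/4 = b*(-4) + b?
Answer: 468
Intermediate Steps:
C(b) = -12*b (C(b) = 4*(b*(-4) + b) = 4*(-4*b + b) = 4*(-3*b) = -12*b)
C(4)*(-10) + O(4) = -12*4*(-10) - 3*4 = -48*(-10) - 12 = 480 - 12 = 468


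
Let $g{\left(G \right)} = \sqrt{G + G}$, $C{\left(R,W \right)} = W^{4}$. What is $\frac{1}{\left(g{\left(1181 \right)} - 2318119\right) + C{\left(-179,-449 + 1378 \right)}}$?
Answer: $\frac{372418724781}{277391413135012446994741} - \frac{\sqrt{2362}}{554782826270024893989482} \approx 1.3426 \cdot 10^{-12}$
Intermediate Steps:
$g{\left(G \right)} = \sqrt{2} \sqrt{G}$ ($g{\left(G \right)} = \sqrt{2 G} = \sqrt{2} \sqrt{G}$)
$\frac{1}{\left(g{\left(1181 \right)} - 2318119\right) + C{\left(-179,-449 + 1378 \right)}} = \frac{1}{\left(\sqrt{2} \sqrt{1181} - 2318119\right) + \left(-449 + 1378\right)^{4}} = \frac{1}{\left(\sqrt{2362} - 2318119\right) + 929^{4}} = \frac{1}{\left(-2318119 + \sqrt{2362}\right) + 744839767681} = \frac{1}{744837449562 + \sqrt{2362}}$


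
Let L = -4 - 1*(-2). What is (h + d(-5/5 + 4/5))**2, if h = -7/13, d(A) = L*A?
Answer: 81/4225 ≈ 0.019172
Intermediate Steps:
L = -2 (L = -4 + 2 = -2)
d(A) = -2*A
h = -7/13 (h = -7*1/13 = -7/13 ≈ -0.53846)
(h + d(-5/5 + 4/5))**2 = (-7/13 - 2*(-5/5 + 4/5))**2 = (-7/13 - 2*(-5*1/5 + 4*(1/5)))**2 = (-7/13 - 2*(-1 + 4/5))**2 = (-7/13 - 2*(-1/5))**2 = (-7/13 + 2/5)**2 = (-9/65)**2 = 81/4225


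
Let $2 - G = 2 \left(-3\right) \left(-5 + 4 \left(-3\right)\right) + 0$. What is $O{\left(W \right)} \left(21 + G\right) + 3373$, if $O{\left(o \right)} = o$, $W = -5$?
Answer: $3768$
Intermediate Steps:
$G = -100$ ($G = 2 - \left(2 \left(-3\right) \left(-5 + 4 \left(-3\right)\right) + 0\right) = 2 - \left(- 6 \left(-5 - 12\right) + 0\right) = 2 - \left(\left(-6\right) \left(-17\right) + 0\right) = 2 - \left(102 + 0\right) = 2 - 102 = -100$)
$O{\left(W \right)} \left(21 + G\right) + 3373 = - 5 \left(21 - 100\right) + 3373 = \left(-5\right) \left(-79\right) + 3373 = 395 + 3373 = 3768$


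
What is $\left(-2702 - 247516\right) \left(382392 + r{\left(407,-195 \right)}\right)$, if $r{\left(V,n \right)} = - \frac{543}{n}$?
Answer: $- \frac{6219333784098}{65} \approx -9.5682 \cdot 10^{10}$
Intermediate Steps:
$\left(-2702 - 247516\right) \left(382392 + r{\left(407,-195 \right)}\right) = \left(-2702 - 247516\right) \left(382392 - \frac{543}{-195}\right) = - 250218 \left(382392 - - \frac{181}{65}\right) = - 250218 \left(382392 + \frac{181}{65}\right) = \left(-250218\right) \frac{24855661}{65} = - \frac{6219333784098}{65}$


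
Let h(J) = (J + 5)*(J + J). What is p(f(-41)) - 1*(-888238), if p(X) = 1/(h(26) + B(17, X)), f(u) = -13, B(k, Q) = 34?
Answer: 1462039749/1646 ≈ 8.8824e+5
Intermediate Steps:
h(J) = 2*J*(5 + J) (h(J) = (5 + J)*(2*J) = 2*J*(5 + J))
p(X) = 1/1646 (p(X) = 1/(2*26*(5 + 26) + 34) = 1/(2*26*31 + 34) = 1/(1612 + 34) = 1/1646)
p(f(-41)) - 1*(-888238) = 1/1646 - 1*(-888238) = 1/1646 + 888238 = 1462039749/1646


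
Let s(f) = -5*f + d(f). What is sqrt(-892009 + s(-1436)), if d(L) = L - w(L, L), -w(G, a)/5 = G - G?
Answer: I*sqrt(886265) ≈ 941.42*I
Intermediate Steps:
w(G, a) = 0 (w(G, a) = -5*(G - G) = -5*0 = 0)
d(L) = L (d(L) = L - 1*0 = L + 0 = L)
s(f) = -4*f (s(f) = -5*f + f = -4*f)
sqrt(-892009 + s(-1436)) = sqrt(-892009 - 4*(-1436)) = sqrt(-892009 + 5744) = sqrt(-886265) = I*sqrt(886265)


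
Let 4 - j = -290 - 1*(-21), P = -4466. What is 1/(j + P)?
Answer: -1/4193 ≈ -0.00023849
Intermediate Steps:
j = 273 (j = 4 - (-290 - 1*(-21)) = 4 - (-290 + 21) = 4 - 1*(-269) = 4 + 269 = 273)
1/(j + P) = 1/(273 - 4466) = 1/(-4193) = -1/4193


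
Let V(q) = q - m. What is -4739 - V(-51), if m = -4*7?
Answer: -4716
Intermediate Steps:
m = -28
V(q) = 28 + q (V(q) = q - 1*(-28) = q + 28 = 28 + q)
-4739 - V(-51) = -4739 - (28 - 51) = -4739 - 1*(-23) = -4739 + 23 = -4716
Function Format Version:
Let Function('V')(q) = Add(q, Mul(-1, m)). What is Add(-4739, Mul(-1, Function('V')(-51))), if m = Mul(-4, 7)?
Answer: -4716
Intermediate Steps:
m = -28
Function('V')(q) = Add(28, q) (Function('V')(q) = Add(q, Mul(-1, -28)) = Add(q, 28) = Add(28, q))
Add(-4739, Mul(-1, Function('V')(-51))) = Add(-4739, Mul(-1, Add(28, -51))) = Add(-4739, Mul(-1, -23)) = Add(-4739, 23) = -4716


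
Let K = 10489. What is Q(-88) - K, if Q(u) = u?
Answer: -10577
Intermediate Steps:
Q(-88) - K = -88 - 1*10489 = -88 - 10489 = -10577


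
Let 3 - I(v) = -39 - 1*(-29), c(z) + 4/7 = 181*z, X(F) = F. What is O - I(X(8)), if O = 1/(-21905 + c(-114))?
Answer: -3871108/297777 ≈ -13.000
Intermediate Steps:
c(z) = -4/7 + 181*z
I(v) = 13 (I(v) = 3 - (-39 - 1*(-29)) = 3 - (-39 + 29) = 3 - 1*(-10) = 3 + 10 = 13)
O = -7/297777 (O = 1/(-21905 + (-4/7 + 181*(-114))) = 1/(-21905 + (-4/7 - 20634)) = 1/(-21905 - 144442/7) = 1/(-297777/7) = -7/297777 ≈ -2.3508e-5)
O - I(X(8)) = -7/297777 - 1*13 = -7/297777 - 13 = -3871108/297777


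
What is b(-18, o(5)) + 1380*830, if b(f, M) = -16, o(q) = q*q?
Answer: 1145384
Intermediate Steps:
o(q) = q²
b(-18, o(5)) + 1380*830 = -16 + 1380*830 = -16 + 1145400 = 1145384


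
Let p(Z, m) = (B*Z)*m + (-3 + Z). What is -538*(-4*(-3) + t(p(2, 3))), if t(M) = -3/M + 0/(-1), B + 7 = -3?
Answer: -395430/61 ≈ -6482.5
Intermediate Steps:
B = -10 (B = -7 - 3 = -10)
p(Z, m) = -3 + Z - 10*Z*m (p(Z, m) = (-10*Z)*m + (-3 + Z) = -10*Z*m + (-3 + Z) = -3 + Z - 10*Z*m)
t(M) = -3/M (t(M) = -3/M + 0*(-1) = -3/M + 0 = -3/M)
-538*(-4*(-3) + t(p(2, 3))) = -538*(-4*(-3) - 3/(-3 + 2 - 10*2*3)) = -538*(12 - 3/(-3 + 2 - 60)) = -538*(12 - 3/(-61)) = -538*(12 - 3*(-1/61)) = -538*(12 + 3/61) = -538*735/61 = -395430/61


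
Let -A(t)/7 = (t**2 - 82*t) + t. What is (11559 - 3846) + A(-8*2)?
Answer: -3151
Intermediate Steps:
A(t) = -7*t**2 + 567*t (A(t) = -7*((t**2 - 82*t) + t) = -7*(t**2 - 81*t) = -7*t**2 + 567*t)
(11559 - 3846) + A(-8*2) = (11559 - 3846) + 7*(-8*2)*(81 - (-8)*2) = 7713 + 7*(-16)*(81 - 1*(-16)) = 7713 + 7*(-16)*(81 + 16) = 7713 + 7*(-16)*97 = 7713 - 10864 = -3151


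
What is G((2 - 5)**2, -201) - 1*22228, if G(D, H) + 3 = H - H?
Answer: -22231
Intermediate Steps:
G(D, H) = -3 (G(D, H) = -3 + (H - H) = -3 + 0 = -3)
G((2 - 5)**2, -201) - 1*22228 = -3 - 1*22228 = -3 - 22228 = -22231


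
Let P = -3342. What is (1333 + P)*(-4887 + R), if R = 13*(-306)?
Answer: 17809785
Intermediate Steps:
R = -3978
(1333 + P)*(-4887 + R) = (1333 - 3342)*(-4887 - 3978) = -2009*(-8865) = 17809785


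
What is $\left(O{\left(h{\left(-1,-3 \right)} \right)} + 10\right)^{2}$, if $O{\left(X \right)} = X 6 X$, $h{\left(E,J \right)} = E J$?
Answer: $4096$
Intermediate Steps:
$O{\left(X \right)} = 6 X^{2}$ ($O{\left(X \right)} = 6 X X = 6 X^{2}$)
$\left(O{\left(h{\left(-1,-3 \right)} \right)} + 10\right)^{2} = \left(6 \left(\left(-1\right) \left(-3\right)\right)^{2} + 10\right)^{2} = \left(6 \cdot 3^{2} + 10\right)^{2} = \left(6 \cdot 9 + 10\right)^{2} = \left(54 + 10\right)^{2} = 64^{2} = 4096$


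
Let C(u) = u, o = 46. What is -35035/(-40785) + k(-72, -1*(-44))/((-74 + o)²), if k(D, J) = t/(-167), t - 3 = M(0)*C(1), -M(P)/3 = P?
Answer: 917388025/1067979696 ≈ 0.85899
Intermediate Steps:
M(P) = -3*P
t = 3 (t = 3 - 3*0*1 = 3 + 0*1 = 3 + 0 = 3)
k(D, J) = -3/167 (k(D, J) = 3/(-167) = 3*(-1/167) = -3/167)
-35035/(-40785) + k(-72, -1*(-44))/((-74 + o)²) = -35035/(-40785) - 3/(167*(-74 + 46)²) = -35035*(-1/40785) - 3/(167*((-28)²)) = 7007/8157 - 3/167/784 = 7007/8157 - 3/167*1/784 = 7007/8157 - 3/130928 = 917388025/1067979696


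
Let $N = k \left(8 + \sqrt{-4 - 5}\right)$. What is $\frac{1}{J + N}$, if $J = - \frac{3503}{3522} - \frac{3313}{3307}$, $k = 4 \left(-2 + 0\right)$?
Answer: $- \frac{8952976996735002}{669003738008843185} + \frac{3255804617772384 i}{669003738008843185} \approx -0.013383 + 0.0048666 i$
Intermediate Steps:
$k = -8$ ($k = 4 \left(-2\right) = -8$)
$N = -64 - 24 i$ ($N = - 8 \left(8 + \sqrt{-4 - 5}\right) = - 8 \left(8 + \sqrt{-9}\right) = - 8 \left(8 + 3 i\right) = -64 - 24 i \approx -64.0 - 24.0 i$)
$J = - \frac{23252807}{11647254}$ ($J = \left(-3503\right) \frac{1}{3522} - \frac{3313}{3307} = - \frac{3503}{3522} - \frac{3313}{3307} = - \frac{23252807}{11647254} \approx -1.9964$)
$\frac{1}{J + N} = \frac{1}{- \frac{23252807}{11647254} - \left(64 + 24 i\right)} = \frac{1}{- \frac{768677063}{11647254} - 24 i} = \frac{135658525740516 \left(- \frac{768677063}{11647254} + 24 i\right)}{669003738008843185}$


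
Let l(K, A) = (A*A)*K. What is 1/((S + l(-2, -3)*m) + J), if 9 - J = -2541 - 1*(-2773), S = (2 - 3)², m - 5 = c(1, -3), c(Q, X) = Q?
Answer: -1/330 ≈ -0.0030303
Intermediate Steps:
m = 6 (m = 5 + 1 = 6)
S = 1 (S = (-1)² = 1)
l(K, A) = K*A² (l(K, A) = A²*K = K*A²)
J = -223 (J = 9 - (-2541 - 1*(-2773)) = 9 - (-2541 + 2773) = 9 - 1*232 = 9 - 232 = -223)
1/((S + l(-2, -3)*m) + J) = 1/((1 - 2*(-3)²*6) - 223) = 1/((1 - 2*9*6) - 223) = 1/((1 - 18*6) - 223) = 1/((1 - 108) - 223) = 1/(-107 - 223) = 1/(-330) = -1/330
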